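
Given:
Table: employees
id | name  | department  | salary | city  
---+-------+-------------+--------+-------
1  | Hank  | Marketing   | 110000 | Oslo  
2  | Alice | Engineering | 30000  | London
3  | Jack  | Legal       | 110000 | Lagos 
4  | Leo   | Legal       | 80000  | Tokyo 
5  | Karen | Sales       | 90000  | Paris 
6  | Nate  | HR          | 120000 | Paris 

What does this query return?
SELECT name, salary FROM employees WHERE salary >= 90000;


Filtering: salary >= 90000
Matching: 4 rows

4 rows:
Hank, 110000
Jack, 110000
Karen, 90000
Nate, 120000


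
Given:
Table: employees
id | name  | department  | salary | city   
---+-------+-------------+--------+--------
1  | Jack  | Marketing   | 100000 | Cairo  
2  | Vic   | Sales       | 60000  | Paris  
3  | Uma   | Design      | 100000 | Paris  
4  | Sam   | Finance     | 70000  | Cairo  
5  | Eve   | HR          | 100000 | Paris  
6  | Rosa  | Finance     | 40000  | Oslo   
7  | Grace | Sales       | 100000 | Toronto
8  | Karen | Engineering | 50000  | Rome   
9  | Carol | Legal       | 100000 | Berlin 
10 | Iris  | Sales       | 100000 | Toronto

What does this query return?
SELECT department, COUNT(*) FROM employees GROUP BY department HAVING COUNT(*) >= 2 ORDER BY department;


Groups with count >= 2:
  Finance: 2 -> PASS
  Sales: 3 -> PASS
  Design: 1 -> filtered out
  Engineering: 1 -> filtered out
  HR: 1 -> filtered out
  Legal: 1 -> filtered out
  Marketing: 1 -> filtered out


2 groups:
Finance, 2
Sales, 3


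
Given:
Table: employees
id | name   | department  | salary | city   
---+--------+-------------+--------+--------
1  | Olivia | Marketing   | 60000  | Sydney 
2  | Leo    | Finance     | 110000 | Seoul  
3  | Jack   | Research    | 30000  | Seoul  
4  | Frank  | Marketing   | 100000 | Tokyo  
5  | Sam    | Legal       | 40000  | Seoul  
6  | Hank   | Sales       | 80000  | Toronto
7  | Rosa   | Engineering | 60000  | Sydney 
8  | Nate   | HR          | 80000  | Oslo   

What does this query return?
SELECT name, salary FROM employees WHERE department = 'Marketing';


Filtering: department = 'Marketing'
Matching rows: 2

2 rows:
Olivia, 60000
Frank, 100000


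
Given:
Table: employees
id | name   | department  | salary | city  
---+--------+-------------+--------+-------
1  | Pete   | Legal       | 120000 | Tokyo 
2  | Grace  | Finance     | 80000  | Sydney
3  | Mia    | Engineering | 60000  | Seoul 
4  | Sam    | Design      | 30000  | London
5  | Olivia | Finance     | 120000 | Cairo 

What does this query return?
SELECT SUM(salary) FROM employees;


SUM(salary) = 120000 + 80000 + 60000 + 30000 + 120000 = 410000

410000


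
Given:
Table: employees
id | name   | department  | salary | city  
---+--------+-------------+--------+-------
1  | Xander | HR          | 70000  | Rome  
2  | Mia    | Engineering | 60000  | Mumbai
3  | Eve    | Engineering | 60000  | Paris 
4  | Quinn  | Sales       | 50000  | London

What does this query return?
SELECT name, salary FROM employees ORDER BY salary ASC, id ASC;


Sorting by salary ASC, then id ASC for ties

4 rows:
Quinn, 50000
Mia, 60000
Eve, 60000
Xander, 70000


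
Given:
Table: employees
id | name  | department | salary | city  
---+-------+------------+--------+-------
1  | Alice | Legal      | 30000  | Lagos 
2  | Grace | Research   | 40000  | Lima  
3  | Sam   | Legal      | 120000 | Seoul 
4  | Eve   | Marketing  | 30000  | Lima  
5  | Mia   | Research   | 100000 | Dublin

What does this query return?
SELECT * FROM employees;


SELECT * returns all 5 rows with all columns

5 rows:
1, Alice, Legal, 30000, Lagos
2, Grace, Research, 40000, Lima
3, Sam, Legal, 120000, Seoul
4, Eve, Marketing, 30000, Lima
5, Mia, Research, 100000, Dublin


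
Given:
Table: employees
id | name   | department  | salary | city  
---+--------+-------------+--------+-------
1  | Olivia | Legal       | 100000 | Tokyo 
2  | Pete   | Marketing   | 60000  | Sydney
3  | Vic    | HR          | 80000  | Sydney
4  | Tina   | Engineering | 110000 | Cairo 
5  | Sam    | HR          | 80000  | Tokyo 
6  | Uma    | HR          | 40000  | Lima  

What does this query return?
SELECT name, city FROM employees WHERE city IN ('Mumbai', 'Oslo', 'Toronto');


Filtering: city IN ('Mumbai', 'Oslo', 'Toronto')
Matching: 0 rows

Empty result set (0 rows)


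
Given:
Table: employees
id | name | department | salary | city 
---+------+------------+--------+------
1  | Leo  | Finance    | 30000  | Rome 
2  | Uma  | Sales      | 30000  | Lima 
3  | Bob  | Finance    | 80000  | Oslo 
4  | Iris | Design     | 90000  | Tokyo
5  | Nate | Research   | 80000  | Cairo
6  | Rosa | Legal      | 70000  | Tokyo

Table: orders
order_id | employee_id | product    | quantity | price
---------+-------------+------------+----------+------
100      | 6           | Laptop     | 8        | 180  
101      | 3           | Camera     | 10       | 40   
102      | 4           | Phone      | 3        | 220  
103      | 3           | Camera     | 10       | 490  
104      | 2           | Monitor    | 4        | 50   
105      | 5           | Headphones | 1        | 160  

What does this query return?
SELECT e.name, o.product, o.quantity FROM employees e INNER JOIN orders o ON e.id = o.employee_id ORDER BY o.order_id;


Joining employees.id = orders.employee_id:
  employee Rosa (id=6) -> order Laptop
  employee Bob (id=3) -> order Camera
  employee Iris (id=4) -> order Phone
  employee Bob (id=3) -> order Camera
  employee Uma (id=2) -> order Monitor
  employee Nate (id=5) -> order Headphones


6 rows:
Rosa, Laptop, 8
Bob, Camera, 10
Iris, Phone, 3
Bob, Camera, 10
Uma, Monitor, 4
Nate, Headphones, 1


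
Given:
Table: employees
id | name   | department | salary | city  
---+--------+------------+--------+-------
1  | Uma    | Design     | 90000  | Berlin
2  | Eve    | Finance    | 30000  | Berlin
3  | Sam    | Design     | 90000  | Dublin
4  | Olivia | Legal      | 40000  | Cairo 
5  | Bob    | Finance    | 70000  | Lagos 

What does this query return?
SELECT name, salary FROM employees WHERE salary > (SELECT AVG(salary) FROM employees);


Subquery: AVG(salary) = 64000.0
Filtering: salary > 64000.0
  Uma (90000) -> MATCH
  Sam (90000) -> MATCH
  Bob (70000) -> MATCH


3 rows:
Uma, 90000
Sam, 90000
Bob, 70000


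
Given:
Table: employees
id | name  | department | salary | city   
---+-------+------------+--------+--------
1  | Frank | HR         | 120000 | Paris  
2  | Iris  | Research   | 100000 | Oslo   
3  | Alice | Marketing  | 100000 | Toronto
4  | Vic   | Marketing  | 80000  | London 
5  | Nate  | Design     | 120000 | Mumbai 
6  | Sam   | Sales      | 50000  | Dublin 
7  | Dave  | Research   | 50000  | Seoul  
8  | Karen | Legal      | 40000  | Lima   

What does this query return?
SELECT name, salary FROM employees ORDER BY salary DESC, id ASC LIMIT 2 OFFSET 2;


Sort by salary DESC (id ASC tiebreak), then skip 2 and take 2
Rows 3 through 4

2 rows:
Iris, 100000
Alice, 100000


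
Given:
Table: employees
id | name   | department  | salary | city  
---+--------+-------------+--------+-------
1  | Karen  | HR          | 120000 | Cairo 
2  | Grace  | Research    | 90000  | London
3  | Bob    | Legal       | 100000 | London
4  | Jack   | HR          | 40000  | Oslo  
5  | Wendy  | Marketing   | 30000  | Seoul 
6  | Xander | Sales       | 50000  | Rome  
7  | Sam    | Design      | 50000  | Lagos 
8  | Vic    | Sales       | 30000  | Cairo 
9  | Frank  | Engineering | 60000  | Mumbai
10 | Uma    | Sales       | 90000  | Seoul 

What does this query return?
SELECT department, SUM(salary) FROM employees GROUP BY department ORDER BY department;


Summing salary within each department:
  Design: 50000 = 50000
  Engineering: 60000 = 60000
  HR: 120000 + 40000 = 160000
  Legal: 100000 = 100000
  Marketing: 30000 = 30000
  Research: 90000 = 90000
  Sales: 50000 + 30000 + 90000 = 170000


7 groups:
Design, 50000
Engineering, 60000
HR, 160000
Legal, 100000
Marketing, 30000
Research, 90000
Sales, 170000


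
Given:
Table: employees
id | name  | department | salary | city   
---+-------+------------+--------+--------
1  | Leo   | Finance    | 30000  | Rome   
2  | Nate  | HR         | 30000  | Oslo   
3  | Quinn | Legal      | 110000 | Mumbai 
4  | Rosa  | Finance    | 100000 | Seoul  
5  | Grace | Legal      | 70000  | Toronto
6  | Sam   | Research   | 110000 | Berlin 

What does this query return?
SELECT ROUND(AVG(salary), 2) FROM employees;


SUM(salary) = 450000
COUNT = 6
ROUND(AVG, 2) = ROUND(450000 / 6, 2) = 75000.0

75000.0


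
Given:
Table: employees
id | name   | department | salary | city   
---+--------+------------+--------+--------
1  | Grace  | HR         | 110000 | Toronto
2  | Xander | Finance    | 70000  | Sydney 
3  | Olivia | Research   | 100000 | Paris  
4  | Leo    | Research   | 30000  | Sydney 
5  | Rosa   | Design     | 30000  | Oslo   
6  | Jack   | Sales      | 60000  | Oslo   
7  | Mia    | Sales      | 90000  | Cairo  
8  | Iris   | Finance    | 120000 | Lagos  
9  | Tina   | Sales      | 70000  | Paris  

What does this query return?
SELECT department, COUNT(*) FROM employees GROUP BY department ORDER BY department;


Assigning each row to its department group:
  Grace -> HR
  Xander -> Finance
  Olivia -> Research
  Leo -> Research
  Rosa -> Design
  Jack -> Sales
  Mia -> Sales
  Iris -> Finance
  Tina -> Sales


5 groups:
Design, 1
Finance, 2
HR, 1
Research, 2
Sales, 3


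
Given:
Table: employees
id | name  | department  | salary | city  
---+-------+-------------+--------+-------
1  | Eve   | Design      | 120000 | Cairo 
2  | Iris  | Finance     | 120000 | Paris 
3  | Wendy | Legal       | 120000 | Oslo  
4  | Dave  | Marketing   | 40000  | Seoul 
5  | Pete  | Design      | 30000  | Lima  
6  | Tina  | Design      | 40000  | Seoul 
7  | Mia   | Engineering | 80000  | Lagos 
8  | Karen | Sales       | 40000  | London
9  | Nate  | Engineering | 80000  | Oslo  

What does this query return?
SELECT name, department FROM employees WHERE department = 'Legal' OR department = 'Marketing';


Filtering: department = 'Legal' OR 'Marketing'
Matching: 2 rows

2 rows:
Wendy, Legal
Dave, Marketing


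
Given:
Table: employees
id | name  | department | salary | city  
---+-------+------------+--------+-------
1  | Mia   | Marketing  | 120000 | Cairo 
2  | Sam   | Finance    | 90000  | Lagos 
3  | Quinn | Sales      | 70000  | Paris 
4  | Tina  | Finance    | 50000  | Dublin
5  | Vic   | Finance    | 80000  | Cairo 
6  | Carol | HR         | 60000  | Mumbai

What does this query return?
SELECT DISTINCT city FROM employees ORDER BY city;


All 'city' values (row order): Cairo, Lagos, Paris, Dublin, Cairo, Mumbai
Removing duplicates leaves 5 unique value(s).

5 values:
Cairo
Dublin
Lagos
Mumbai
Paris


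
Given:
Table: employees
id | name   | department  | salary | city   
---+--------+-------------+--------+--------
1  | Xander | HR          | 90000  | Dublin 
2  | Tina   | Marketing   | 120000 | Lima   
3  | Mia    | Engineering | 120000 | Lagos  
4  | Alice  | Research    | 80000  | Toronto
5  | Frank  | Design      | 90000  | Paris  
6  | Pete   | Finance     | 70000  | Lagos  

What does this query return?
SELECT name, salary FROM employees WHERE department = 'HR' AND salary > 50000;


Filtering: department = 'HR' AND salary > 50000
Matching: 1 rows

1 rows:
Xander, 90000


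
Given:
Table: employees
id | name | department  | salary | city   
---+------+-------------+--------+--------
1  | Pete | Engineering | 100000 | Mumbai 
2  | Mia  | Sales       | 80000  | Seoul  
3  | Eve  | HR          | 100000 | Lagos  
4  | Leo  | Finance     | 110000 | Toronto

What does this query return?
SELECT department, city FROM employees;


Projecting columns: department, city

4 rows:
Engineering, Mumbai
Sales, Seoul
HR, Lagos
Finance, Toronto


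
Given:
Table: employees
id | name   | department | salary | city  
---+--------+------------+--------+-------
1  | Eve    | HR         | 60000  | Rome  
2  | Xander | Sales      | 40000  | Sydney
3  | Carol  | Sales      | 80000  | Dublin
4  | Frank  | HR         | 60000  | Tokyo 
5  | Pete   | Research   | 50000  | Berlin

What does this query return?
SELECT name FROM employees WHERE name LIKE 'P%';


LIKE 'P%' matches names starting with 'P'
Matching: 1

1 rows:
Pete


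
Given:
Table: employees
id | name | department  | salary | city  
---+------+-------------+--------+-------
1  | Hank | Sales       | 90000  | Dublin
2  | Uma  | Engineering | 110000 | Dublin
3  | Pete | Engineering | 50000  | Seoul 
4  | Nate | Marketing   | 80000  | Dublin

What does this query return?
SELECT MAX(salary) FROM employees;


Salaries: 90000, 110000, 50000, 80000
MAX = 110000

110000


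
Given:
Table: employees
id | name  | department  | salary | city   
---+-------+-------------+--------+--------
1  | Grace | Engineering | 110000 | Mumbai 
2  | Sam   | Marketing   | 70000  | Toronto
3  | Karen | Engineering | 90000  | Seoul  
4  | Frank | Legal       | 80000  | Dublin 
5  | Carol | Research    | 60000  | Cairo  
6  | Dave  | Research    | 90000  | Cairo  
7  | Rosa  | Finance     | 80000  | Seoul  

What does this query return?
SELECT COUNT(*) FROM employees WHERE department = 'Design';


Counting rows where department = 'Design'


0


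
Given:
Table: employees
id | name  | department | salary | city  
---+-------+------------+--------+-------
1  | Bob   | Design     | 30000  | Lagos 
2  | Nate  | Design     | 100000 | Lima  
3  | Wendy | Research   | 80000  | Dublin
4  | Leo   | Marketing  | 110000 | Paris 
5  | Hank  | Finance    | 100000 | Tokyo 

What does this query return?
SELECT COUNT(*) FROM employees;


COUNT(*) counts all rows

5


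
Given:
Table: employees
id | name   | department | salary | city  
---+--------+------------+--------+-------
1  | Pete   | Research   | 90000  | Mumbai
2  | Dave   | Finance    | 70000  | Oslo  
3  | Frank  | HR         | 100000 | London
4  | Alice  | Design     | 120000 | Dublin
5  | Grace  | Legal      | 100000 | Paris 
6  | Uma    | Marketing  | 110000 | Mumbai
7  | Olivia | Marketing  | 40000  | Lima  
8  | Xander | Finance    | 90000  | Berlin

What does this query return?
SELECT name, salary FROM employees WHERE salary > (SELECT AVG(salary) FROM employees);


Subquery: AVG(salary) = 90000.0
Filtering: salary > 90000.0
  Frank (100000) -> MATCH
  Alice (120000) -> MATCH
  Grace (100000) -> MATCH
  Uma (110000) -> MATCH


4 rows:
Frank, 100000
Alice, 120000
Grace, 100000
Uma, 110000


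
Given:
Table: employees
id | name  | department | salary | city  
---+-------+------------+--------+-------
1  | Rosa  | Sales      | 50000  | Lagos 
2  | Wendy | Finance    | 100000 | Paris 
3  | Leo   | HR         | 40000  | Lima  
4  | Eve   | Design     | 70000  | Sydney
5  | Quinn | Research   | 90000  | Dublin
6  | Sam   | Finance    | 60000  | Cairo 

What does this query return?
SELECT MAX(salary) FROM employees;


Salaries: 50000, 100000, 40000, 70000, 90000, 60000
MAX = 100000

100000


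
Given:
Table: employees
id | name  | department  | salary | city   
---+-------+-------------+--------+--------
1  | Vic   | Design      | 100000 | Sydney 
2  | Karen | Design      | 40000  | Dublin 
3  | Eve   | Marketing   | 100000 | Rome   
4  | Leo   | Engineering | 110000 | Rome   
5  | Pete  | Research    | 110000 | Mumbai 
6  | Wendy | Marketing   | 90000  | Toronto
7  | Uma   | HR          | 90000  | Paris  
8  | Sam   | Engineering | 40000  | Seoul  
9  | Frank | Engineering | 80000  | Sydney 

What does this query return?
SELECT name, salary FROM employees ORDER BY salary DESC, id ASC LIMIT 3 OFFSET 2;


Sort by salary DESC (id ASC tiebreak), then skip 2 and take 3
Rows 3 through 5

3 rows:
Vic, 100000
Eve, 100000
Wendy, 90000


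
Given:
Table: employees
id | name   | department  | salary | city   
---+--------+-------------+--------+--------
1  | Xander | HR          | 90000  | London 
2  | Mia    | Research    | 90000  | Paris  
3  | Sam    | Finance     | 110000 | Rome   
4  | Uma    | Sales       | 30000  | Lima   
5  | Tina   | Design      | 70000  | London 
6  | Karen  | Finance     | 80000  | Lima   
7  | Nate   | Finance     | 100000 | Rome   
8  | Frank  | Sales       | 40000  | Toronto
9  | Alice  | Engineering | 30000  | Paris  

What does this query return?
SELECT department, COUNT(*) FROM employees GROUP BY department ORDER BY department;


Assigning each row to its department group:
  Xander -> HR
  Mia -> Research
  Sam -> Finance
  Uma -> Sales
  Tina -> Design
  Karen -> Finance
  Nate -> Finance
  Frank -> Sales
  Alice -> Engineering


6 groups:
Design, 1
Engineering, 1
Finance, 3
HR, 1
Research, 1
Sales, 2


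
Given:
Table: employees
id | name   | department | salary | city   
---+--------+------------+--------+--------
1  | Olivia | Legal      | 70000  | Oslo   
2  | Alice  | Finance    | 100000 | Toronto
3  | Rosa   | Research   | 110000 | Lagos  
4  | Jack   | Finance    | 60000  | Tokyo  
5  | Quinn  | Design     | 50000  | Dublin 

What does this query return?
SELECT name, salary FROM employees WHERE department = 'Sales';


Filtering: department = 'Sales'
Matching rows: 0

Empty result set (0 rows)


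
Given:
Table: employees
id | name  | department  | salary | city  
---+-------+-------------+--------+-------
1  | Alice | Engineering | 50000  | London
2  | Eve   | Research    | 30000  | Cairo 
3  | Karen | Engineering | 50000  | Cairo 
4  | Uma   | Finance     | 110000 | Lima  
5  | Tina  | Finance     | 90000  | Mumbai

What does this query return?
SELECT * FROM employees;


SELECT * returns all 5 rows with all columns

5 rows:
1, Alice, Engineering, 50000, London
2, Eve, Research, 30000, Cairo
3, Karen, Engineering, 50000, Cairo
4, Uma, Finance, 110000, Lima
5, Tina, Finance, 90000, Mumbai


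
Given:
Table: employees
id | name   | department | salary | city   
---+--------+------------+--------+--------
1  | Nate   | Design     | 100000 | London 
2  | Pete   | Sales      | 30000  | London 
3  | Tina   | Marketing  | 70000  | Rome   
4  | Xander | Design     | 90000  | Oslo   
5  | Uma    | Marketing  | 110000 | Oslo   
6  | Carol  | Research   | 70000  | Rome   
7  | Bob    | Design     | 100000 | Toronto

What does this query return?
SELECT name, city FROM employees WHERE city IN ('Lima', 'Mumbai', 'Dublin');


Filtering: city IN ('Lima', 'Mumbai', 'Dublin')
Matching: 0 rows

Empty result set (0 rows)


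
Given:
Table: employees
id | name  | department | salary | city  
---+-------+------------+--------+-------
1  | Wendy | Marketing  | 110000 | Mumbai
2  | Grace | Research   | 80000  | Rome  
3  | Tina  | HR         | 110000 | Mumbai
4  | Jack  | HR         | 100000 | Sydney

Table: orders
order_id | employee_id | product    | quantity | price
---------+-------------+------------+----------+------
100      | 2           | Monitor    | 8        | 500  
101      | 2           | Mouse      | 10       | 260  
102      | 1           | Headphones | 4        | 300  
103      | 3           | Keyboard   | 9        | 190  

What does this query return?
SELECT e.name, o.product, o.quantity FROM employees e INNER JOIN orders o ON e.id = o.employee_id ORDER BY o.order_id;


Joining employees.id = orders.employee_id:
  employee Grace (id=2) -> order Monitor
  employee Grace (id=2) -> order Mouse
  employee Wendy (id=1) -> order Headphones
  employee Tina (id=3) -> order Keyboard


4 rows:
Grace, Monitor, 8
Grace, Mouse, 10
Wendy, Headphones, 4
Tina, Keyboard, 9


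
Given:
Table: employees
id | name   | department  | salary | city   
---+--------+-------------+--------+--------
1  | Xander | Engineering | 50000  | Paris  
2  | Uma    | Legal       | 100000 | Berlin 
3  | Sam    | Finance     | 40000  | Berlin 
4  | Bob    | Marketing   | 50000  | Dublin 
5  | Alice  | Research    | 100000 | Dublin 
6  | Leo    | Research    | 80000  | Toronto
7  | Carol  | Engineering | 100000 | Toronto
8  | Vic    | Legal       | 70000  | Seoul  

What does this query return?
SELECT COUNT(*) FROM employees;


COUNT(*) counts all rows

8


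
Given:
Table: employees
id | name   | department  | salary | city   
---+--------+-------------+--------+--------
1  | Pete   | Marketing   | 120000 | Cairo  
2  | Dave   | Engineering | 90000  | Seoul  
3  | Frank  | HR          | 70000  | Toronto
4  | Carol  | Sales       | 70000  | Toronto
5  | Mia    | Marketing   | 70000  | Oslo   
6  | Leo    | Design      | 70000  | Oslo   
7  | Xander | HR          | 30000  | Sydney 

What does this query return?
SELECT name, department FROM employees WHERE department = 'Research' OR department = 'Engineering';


Filtering: department = 'Research' OR 'Engineering'
Matching: 1 rows

1 rows:
Dave, Engineering


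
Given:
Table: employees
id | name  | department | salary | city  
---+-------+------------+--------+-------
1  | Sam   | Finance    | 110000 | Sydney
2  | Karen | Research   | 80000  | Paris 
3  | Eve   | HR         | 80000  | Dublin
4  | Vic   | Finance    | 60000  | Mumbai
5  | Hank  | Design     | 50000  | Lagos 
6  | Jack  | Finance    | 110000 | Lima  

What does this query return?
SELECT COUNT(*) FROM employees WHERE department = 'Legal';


Counting rows where department = 'Legal'


0


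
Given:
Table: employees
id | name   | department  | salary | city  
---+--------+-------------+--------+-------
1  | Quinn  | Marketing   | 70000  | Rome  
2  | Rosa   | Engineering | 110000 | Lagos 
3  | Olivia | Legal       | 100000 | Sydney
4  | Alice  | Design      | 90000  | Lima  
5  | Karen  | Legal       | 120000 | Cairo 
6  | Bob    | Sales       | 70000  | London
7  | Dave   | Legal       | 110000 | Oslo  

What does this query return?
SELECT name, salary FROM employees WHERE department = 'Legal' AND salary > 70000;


Filtering: department = 'Legal' AND salary > 70000
Matching: 3 rows

3 rows:
Olivia, 100000
Karen, 120000
Dave, 110000


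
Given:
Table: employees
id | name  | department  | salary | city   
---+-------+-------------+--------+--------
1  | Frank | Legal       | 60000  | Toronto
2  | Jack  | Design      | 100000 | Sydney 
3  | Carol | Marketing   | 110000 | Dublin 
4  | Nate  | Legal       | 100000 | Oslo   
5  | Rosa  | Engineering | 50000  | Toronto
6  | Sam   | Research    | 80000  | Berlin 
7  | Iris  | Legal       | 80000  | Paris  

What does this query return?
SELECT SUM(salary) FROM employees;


SUM(salary) = 60000 + 100000 + 110000 + 100000 + 50000 + 80000 + 80000 = 580000

580000


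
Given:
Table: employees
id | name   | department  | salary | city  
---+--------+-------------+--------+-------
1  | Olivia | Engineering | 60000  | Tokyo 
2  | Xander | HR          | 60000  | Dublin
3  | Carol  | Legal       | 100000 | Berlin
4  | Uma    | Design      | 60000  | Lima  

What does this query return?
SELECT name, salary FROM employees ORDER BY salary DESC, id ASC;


Sorting by salary DESC, then id ASC for ties

4 rows:
Carol, 100000
Olivia, 60000
Xander, 60000
Uma, 60000


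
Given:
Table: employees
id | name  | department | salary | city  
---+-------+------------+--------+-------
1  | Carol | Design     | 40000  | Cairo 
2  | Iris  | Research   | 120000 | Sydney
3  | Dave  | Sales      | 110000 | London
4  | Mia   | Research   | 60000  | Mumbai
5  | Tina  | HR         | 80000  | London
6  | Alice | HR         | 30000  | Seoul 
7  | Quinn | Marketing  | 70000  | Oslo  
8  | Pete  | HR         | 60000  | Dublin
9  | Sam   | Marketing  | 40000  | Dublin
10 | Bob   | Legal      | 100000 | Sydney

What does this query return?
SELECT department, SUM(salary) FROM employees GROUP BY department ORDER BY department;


Summing salary within each department:
  Design: 40000 = 40000
  HR: 80000 + 30000 + 60000 = 170000
  Legal: 100000 = 100000
  Marketing: 70000 + 40000 = 110000
  Research: 120000 + 60000 = 180000
  Sales: 110000 = 110000


6 groups:
Design, 40000
HR, 170000
Legal, 100000
Marketing, 110000
Research, 180000
Sales, 110000


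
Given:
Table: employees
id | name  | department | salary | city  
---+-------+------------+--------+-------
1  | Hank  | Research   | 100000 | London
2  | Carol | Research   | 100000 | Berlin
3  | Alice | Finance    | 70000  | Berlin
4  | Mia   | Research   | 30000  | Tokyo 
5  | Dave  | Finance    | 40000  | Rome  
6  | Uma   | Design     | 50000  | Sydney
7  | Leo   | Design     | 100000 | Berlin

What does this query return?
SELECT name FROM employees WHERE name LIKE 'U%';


LIKE 'U%' matches names starting with 'U'
Matching: 1

1 rows:
Uma


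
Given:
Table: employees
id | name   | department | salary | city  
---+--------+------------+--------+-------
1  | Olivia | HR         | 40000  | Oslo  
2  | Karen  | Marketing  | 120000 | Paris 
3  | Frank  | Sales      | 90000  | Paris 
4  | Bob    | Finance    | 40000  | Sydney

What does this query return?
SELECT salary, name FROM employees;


Projecting columns: salary, name

4 rows:
40000, Olivia
120000, Karen
90000, Frank
40000, Bob


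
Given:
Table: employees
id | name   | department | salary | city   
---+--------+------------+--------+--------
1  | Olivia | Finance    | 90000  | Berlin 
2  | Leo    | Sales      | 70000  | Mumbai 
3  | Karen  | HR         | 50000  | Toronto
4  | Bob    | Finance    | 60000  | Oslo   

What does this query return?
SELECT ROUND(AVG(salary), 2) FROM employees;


SUM(salary) = 270000
COUNT = 4
ROUND(AVG, 2) = ROUND(270000 / 4, 2) = 67500.0

67500.0


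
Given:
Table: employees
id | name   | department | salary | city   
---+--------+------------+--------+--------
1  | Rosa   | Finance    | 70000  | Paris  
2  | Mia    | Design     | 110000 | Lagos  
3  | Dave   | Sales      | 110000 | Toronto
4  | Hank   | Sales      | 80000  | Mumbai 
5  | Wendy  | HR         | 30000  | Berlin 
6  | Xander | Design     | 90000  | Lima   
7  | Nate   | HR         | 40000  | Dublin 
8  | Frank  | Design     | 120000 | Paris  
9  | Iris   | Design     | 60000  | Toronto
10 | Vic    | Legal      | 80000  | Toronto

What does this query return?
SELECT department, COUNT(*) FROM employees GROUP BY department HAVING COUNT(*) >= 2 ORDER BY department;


Groups with count >= 2:
  Design: 4 -> PASS
  HR: 2 -> PASS
  Sales: 2 -> PASS
  Finance: 1 -> filtered out
  Legal: 1 -> filtered out


3 groups:
Design, 4
HR, 2
Sales, 2


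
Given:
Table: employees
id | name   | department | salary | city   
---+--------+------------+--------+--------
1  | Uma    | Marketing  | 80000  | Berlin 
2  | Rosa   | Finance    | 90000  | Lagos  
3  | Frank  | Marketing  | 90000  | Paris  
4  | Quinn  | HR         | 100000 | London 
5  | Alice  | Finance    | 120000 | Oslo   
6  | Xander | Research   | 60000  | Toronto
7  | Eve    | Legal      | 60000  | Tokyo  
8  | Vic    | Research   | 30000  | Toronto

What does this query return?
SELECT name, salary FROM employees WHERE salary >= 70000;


Filtering: salary >= 70000
Matching: 5 rows

5 rows:
Uma, 80000
Rosa, 90000
Frank, 90000
Quinn, 100000
Alice, 120000


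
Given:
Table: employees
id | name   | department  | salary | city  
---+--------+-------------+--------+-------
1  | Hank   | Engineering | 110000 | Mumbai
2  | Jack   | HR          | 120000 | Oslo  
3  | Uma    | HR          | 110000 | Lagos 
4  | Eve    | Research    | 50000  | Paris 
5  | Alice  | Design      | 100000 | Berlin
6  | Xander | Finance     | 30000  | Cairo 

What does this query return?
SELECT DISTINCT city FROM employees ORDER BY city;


All 'city' values (row order): Mumbai, Oslo, Lagos, Paris, Berlin, Cairo
Removing duplicates leaves 6 unique value(s).

6 values:
Berlin
Cairo
Lagos
Mumbai
Oslo
Paris


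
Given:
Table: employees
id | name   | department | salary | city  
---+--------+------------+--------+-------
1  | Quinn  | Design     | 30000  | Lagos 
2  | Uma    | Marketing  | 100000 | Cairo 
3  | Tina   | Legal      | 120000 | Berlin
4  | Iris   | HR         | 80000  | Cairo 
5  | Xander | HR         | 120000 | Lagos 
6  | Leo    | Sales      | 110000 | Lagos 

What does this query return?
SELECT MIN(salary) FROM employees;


Salaries: 30000, 100000, 120000, 80000, 120000, 110000
MIN = 30000

30000


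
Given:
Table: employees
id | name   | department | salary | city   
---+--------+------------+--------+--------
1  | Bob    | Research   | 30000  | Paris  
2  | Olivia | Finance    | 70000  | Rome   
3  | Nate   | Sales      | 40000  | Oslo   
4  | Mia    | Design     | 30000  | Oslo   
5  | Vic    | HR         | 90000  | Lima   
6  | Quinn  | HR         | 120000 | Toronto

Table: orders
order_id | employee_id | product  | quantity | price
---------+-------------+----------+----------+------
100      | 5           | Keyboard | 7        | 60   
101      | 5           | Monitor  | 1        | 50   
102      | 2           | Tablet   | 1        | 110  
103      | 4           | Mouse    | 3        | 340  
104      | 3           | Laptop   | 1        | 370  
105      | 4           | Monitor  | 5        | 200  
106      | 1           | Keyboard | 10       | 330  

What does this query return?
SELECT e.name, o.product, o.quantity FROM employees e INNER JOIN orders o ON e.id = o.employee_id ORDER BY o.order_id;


Joining employees.id = orders.employee_id:
  employee Vic (id=5) -> order Keyboard
  employee Vic (id=5) -> order Monitor
  employee Olivia (id=2) -> order Tablet
  employee Mia (id=4) -> order Mouse
  employee Nate (id=3) -> order Laptop
  employee Mia (id=4) -> order Monitor
  employee Bob (id=1) -> order Keyboard


7 rows:
Vic, Keyboard, 7
Vic, Monitor, 1
Olivia, Tablet, 1
Mia, Mouse, 3
Nate, Laptop, 1
Mia, Monitor, 5
Bob, Keyboard, 10


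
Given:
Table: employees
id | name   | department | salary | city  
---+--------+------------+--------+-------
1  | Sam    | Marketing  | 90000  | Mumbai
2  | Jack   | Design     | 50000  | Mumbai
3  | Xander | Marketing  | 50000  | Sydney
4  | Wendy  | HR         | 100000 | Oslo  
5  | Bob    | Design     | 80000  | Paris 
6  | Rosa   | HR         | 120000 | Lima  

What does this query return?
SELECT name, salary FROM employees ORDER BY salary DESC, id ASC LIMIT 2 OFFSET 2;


Sort by salary DESC (id ASC tiebreak), then skip 2 and take 2
Rows 3 through 4

2 rows:
Sam, 90000
Bob, 80000


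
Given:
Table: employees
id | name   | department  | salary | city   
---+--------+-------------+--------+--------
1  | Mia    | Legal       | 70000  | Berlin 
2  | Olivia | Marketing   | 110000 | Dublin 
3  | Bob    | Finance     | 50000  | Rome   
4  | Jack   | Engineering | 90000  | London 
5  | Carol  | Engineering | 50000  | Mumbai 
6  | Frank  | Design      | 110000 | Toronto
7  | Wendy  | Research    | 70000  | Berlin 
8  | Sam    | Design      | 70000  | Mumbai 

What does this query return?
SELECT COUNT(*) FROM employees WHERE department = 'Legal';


Counting rows where department = 'Legal'
  Mia -> MATCH


1


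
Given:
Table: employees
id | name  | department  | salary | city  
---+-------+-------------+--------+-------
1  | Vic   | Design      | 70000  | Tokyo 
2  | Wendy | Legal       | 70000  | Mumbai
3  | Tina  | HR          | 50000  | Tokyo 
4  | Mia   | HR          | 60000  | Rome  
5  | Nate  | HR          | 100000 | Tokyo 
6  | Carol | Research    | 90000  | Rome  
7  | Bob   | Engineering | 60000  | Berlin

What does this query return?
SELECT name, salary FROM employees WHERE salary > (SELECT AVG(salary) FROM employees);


Subquery: AVG(salary) = 71428.57
Filtering: salary > 71428.57
  Nate (100000) -> MATCH
  Carol (90000) -> MATCH


2 rows:
Nate, 100000
Carol, 90000


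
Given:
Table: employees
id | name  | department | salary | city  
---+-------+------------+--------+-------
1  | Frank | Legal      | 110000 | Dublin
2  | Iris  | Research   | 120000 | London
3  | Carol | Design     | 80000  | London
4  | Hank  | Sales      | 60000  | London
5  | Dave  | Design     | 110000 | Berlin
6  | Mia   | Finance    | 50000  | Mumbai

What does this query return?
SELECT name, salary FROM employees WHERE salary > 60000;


Filtering: salary > 60000
Matching: 4 rows

4 rows:
Frank, 110000
Iris, 120000
Carol, 80000
Dave, 110000


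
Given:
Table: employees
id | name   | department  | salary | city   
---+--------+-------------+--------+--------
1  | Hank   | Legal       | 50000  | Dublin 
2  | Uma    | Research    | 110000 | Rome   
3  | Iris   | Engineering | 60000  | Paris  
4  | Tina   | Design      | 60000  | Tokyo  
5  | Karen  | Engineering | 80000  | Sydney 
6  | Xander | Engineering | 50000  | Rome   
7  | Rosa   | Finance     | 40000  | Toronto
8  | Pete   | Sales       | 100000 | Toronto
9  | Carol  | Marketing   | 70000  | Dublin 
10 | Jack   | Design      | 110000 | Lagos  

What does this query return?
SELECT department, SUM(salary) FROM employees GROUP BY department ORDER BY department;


Summing salary within each department:
  Design: 60000 + 110000 = 170000
  Engineering: 60000 + 80000 + 50000 = 190000
  Finance: 40000 = 40000
  Legal: 50000 = 50000
  Marketing: 70000 = 70000
  Research: 110000 = 110000
  Sales: 100000 = 100000


7 groups:
Design, 170000
Engineering, 190000
Finance, 40000
Legal, 50000
Marketing, 70000
Research, 110000
Sales, 100000


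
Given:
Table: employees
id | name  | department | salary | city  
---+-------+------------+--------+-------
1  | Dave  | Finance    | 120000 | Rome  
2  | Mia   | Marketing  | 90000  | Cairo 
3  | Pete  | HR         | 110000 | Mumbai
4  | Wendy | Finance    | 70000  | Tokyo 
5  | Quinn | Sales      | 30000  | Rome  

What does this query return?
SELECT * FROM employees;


SELECT * returns all 5 rows with all columns

5 rows:
1, Dave, Finance, 120000, Rome
2, Mia, Marketing, 90000, Cairo
3, Pete, HR, 110000, Mumbai
4, Wendy, Finance, 70000, Tokyo
5, Quinn, Sales, 30000, Rome


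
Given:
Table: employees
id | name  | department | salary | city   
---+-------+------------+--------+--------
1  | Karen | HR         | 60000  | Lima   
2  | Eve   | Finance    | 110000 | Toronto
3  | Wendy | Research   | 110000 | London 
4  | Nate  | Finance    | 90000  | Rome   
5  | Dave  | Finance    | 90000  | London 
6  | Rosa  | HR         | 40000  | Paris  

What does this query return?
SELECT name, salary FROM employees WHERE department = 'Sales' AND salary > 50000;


Filtering: department = 'Sales' AND salary > 50000
Matching: 0 rows

Empty result set (0 rows)


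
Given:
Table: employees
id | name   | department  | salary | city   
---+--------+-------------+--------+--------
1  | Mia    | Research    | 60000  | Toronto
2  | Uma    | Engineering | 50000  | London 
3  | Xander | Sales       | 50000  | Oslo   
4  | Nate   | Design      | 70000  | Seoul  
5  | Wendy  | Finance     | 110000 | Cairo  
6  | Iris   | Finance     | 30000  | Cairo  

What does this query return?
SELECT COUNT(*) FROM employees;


COUNT(*) counts all rows

6


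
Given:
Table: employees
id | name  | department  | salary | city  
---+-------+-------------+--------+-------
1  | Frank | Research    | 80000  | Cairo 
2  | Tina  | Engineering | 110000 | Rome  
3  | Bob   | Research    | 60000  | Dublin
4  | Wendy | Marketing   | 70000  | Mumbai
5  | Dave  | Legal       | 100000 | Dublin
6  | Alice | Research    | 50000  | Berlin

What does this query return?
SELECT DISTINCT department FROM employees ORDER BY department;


All 'department' values (row order): Research, Engineering, Research, Marketing, Legal, Research
Removing duplicates leaves 4 unique value(s).

4 values:
Engineering
Legal
Marketing
Research


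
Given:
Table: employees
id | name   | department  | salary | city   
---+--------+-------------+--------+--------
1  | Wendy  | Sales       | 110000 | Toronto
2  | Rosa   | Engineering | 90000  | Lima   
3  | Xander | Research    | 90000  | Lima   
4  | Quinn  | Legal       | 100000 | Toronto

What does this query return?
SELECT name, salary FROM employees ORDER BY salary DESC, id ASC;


Sorting by salary DESC, then id ASC for ties

4 rows:
Wendy, 110000
Quinn, 100000
Rosa, 90000
Xander, 90000


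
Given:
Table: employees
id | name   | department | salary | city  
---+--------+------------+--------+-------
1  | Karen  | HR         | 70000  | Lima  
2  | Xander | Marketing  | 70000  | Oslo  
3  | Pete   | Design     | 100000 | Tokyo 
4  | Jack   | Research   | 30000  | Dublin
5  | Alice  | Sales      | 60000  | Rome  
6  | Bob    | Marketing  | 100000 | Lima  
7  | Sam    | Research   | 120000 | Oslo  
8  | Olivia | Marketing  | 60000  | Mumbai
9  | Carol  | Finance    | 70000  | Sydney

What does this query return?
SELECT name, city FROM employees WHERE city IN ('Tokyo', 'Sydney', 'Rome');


Filtering: city IN ('Tokyo', 'Sydney', 'Rome')
Matching: 3 rows

3 rows:
Pete, Tokyo
Alice, Rome
Carol, Sydney


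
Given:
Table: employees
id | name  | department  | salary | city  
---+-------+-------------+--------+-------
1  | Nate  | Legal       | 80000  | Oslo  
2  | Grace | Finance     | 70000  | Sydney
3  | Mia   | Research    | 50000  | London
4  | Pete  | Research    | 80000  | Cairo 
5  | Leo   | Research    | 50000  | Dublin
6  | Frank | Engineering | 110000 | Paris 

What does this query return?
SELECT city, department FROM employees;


Projecting columns: city, department

6 rows:
Oslo, Legal
Sydney, Finance
London, Research
Cairo, Research
Dublin, Research
Paris, Engineering


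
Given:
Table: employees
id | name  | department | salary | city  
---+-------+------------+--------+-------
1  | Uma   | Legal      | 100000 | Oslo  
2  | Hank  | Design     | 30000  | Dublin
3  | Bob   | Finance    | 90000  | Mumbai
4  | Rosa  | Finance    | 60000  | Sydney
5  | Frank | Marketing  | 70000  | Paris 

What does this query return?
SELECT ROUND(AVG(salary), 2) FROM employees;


SUM(salary) = 350000
COUNT = 5
ROUND(AVG, 2) = ROUND(350000 / 5, 2) = 70000.0

70000.0


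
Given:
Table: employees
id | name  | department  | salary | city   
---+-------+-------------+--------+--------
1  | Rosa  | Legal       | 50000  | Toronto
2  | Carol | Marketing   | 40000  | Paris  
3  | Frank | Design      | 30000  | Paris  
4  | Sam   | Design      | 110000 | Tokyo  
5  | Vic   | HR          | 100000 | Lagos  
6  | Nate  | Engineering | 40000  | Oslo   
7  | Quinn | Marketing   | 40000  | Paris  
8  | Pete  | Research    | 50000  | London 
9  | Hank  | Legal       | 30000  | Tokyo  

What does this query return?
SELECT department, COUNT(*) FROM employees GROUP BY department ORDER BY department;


Assigning each row to its department group:
  Rosa -> Legal
  Carol -> Marketing
  Frank -> Design
  Sam -> Design
  Vic -> HR
  Nate -> Engineering
  Quinn -> Marketing
  Pete -> Research
  Hank -> Legal


6 groups:
Design, 2
Engineering, 1
HR, 1
Legal, 2
Marketing, 2
Research, 1


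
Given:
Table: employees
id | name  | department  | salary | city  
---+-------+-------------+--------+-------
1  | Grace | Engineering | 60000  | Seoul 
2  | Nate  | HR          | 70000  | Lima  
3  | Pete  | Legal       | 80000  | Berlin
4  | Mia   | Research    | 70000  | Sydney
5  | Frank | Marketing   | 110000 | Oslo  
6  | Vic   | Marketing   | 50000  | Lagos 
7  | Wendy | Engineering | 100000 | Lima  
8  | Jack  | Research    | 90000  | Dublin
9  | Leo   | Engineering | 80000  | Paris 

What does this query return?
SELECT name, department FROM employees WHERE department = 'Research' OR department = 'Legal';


Filtering: department = 'Research' OR 'Legal'
Matching: 3 rows

3 rows:
Pete, Legal
Mia, Research
Jack, Research


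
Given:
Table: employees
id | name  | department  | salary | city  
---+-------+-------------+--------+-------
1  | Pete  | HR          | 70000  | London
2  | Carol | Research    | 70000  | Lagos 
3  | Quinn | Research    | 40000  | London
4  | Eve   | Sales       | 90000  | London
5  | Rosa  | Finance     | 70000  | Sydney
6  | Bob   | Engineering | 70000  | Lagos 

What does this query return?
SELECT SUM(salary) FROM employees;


SUM(salary) = 70000 + 70000 + 40000 + 90000 + 70000 + 70000 = 410000

410000


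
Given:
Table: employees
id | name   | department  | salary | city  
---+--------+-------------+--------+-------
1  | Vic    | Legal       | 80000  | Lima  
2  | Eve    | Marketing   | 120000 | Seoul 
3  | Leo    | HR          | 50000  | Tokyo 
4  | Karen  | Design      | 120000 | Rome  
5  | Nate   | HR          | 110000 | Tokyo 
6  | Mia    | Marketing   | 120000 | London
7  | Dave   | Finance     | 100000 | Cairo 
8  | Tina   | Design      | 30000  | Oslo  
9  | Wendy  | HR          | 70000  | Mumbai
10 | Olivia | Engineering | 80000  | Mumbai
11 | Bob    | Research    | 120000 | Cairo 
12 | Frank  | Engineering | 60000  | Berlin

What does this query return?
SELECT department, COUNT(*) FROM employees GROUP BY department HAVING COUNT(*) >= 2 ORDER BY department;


Groups with count >= 2:
  Design: 2 -> PASS
  Engineering: 2 -> PASS
  HR: 3 -> PASS
  Marketing: 2 -> PASS
  Finance: 1 -> filtered out
  Legal: 1 -> filtered out
  Research: 1 -> filtered out


4 groups:
Design, 2
Engineering, 2
HR, 3
Marketing, 2
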